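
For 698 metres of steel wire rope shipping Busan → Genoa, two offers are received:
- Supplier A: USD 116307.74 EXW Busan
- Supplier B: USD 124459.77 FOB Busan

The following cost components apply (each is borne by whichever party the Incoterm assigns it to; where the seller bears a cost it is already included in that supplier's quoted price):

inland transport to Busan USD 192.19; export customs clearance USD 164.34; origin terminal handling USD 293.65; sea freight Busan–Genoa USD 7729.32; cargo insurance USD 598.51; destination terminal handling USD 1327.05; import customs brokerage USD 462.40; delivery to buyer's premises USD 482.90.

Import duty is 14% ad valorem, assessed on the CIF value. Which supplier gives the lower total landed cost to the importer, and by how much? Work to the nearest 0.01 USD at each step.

Supplier A is cheaper by USD 8552.10

Supplier A (EXW):
CIF value = EXW price + inland to port + export clearance + origin terminal + freight + insurance = 116307.74 + 192.19 + 164.34 + 293.65 + 7729.32 + 598.51 = 125285.75
Import duty = 125285.75 × 14% = 17540.01
Buyer bears (A): 192.19 + 164.34 + 293.65 + 7729.32 + 598.51 + 1327.05 + 462.40 + 482.90 = 11250.36
Landed cost (A) = invoice 116307.74 + 11250.36 + duty 17540.01 = 145098.11
Supplier B (FOB):
CIF value = FOB price + freight + insurance = 124459.77 + 7729.32 + 598.51 = 132787.60
Import duty = 132787.60 × 14% = 18590.26
Buyer bears (B): 7729.32 + 598.51 + 1327.05 + 462.40 + 482.90 = 10600.18
Landed cost (B) = invoice 124459.77 + 10600.18 + duty 18590.26 = 153650.21
Difference = |145098.11 − 153650.21| = 8552.10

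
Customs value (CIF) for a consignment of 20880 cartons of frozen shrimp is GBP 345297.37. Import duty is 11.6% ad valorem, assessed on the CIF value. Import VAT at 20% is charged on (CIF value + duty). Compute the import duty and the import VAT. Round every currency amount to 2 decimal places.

Import duty = 345297.37 × 11.6% = 40054.49
VAT base = CIF + duty = 345297.37 + 40054.49 = 385351.86
Import VAT = 385351.86 × 20% = 77070.37

Import duty: GBP 40054.49; import VAT: GBP 77070.37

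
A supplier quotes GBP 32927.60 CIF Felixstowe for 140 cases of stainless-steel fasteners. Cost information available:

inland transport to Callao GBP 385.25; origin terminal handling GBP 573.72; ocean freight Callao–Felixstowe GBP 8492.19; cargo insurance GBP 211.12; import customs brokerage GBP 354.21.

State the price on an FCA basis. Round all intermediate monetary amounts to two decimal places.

Not relevant to the conversion: inland to port — on the seller under both CIF and FCA; already in the CIF price and stays in the FCA price. brokerage — on the buyer under both terms; not part of either seller's price.
From CIF to FCA, the seller no longer bears: origin terminal, freight, insurance.
FCA price = 32927.60 − 573.72 − 8492.19 − 211.12 = 23650.57

FCA price: GBP 23650.57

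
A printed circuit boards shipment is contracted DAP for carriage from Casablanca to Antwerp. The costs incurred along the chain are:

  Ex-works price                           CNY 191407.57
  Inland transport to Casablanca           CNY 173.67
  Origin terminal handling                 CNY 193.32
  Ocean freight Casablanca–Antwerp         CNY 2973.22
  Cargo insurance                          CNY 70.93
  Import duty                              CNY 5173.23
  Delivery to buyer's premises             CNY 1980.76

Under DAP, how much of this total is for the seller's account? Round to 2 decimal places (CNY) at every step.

DAP: the seller bears all costs to the named destination except import duty and clearance.
Seller's account: goods 191407.57 + inland to port 173.67 + origin terminal 193.32 + freight 2973.22 + insurance 70.93 + delivery 1980.76 = 196799.47
Buyer's account: duty 5173.23 = 5173.23

Seller's account: CNY 196799.47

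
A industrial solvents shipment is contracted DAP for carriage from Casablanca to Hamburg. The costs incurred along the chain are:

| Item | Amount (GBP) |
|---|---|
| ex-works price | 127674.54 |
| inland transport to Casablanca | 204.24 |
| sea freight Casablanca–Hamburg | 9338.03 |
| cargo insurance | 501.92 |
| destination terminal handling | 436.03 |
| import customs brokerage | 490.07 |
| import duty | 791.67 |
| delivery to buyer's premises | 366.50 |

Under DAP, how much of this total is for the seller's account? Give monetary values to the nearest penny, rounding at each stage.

Seller's account: GBP 138521.26

DAP: the seller bears all costs to the named destination except import duty and clearance.
Seller's account: goods 127674.54 + inland to port 204.24 + freight 9338.03 + insurance 501.92 + destination terminal 436.03 + delivery 366.50 = 138521.26
Buyer's account: brokerage 490.07 + duty 791.67 = 1281.74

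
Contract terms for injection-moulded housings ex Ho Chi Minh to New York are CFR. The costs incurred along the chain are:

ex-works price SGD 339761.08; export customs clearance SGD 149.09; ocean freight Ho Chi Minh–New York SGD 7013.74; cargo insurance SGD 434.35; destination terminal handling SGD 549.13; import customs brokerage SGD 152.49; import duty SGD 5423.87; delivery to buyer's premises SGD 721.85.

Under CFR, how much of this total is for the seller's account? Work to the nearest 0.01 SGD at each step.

Seller's account: SGD 346923.91

CFR: the seller pays costs through ocean freight to the destination port, but not insurance.
Seller's account: goods 339761.08 + export clearance 149.09 + freight 7013.74 = 346923.91
Buyer's account: insurance 434.35 + destination terminal 549.13 + brokerage 152.49 + duty 5423.87 + delivery 721.85 = 7281.69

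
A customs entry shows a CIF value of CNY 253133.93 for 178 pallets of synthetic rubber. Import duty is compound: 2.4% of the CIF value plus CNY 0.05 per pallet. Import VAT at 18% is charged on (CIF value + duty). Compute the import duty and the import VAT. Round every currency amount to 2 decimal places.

Import duty: CNY 6084.11; import VAT: CNY 46659.25

Ad valorem component: 253133.93 × 2.4% = 6075.21
Specific component: 178 × 0.05 = 8.90
Import duty = 6075.21 + 8.90 = 6084.11
VAT base = CIF + duty = 253133.93 + 6084.11 = 259218.04
Import VAT = 259218.04 × 18% = 46659.25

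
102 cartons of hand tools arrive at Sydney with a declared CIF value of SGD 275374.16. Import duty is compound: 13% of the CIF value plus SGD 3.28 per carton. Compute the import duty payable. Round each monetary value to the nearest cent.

Import duty: SGD 36133.20

Ad valorem component: 275374.16 × 13% = 35798.64
Specific component: 102 × 3.28 = 334.56
Import duty = 35798.64 + 334.56 = 36133.20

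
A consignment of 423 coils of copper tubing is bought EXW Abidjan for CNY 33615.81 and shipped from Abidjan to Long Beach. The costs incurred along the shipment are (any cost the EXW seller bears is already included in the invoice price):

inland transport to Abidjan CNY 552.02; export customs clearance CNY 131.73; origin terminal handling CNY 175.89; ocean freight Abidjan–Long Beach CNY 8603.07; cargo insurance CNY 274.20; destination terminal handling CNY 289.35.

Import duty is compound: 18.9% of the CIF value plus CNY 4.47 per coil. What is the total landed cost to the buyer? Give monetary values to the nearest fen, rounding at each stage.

EXW: the seller makes goods available at their premises; the buyer bears all onward costs.
CIF value = EXW price + inland to port + export clearance + origin terminal + freight + insurance = 33615.81 + 552.02 + 131.73 + 175.89 + 8603.07 + 274.20 = 43352.72
Ad valorem component: 43352.72 × 18.9% = 8193.66
Specific component: 423 × 4.47 = 1890.81
Import duty = 8193.66 + 1890.81 = 10084.47
Buyer bears: inland to port 552.02 + export clearance 131.73 + origin terminal 175.89 + freight 8603.07 + insurance 274.20 + destination terminal 289.35 + duty 10084.47 = 20110.73
Landed cost = invoice 33615.81 + 20110.73 = 53726.54

Total landed cost: CNY 53726.54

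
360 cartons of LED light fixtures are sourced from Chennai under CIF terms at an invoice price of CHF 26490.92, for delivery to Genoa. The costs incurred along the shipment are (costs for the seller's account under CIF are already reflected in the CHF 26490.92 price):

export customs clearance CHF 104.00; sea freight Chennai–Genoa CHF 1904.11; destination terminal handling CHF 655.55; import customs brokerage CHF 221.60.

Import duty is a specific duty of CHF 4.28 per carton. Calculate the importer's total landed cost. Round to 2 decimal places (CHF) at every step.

CIF: the seller pays costs through ocean freight and marine insurance to the destination port.
Already in the invoice (seller's account under CIF): export clearance, freight — exclude.
The CIF price already equals the CIF value: 26490.92
Import duty = 360 × 4.28 = 1540.80
Buyer bears: destination terminal 655.55 + brokerage 221.60 + duty 1540.80 = 2417.95
Landed cost = invoice 26490.92 + 2417.95 = 28908.87

Total landed cost: CHF 28908.87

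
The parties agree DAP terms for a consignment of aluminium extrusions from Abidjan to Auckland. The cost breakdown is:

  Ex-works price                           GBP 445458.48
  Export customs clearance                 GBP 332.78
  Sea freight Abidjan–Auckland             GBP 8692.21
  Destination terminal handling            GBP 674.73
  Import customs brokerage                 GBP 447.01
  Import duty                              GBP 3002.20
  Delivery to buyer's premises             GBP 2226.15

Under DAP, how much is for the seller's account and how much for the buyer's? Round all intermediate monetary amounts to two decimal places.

DAP: the seller bears all costs to the named destination except import duty and clearance.
Seller's account: goods 445458.48 + export clearance 332.78 + freight 8692.21 + destination terminal 674.73 + delivery 2226.15 = 457384.35
Buyer's account: brokerage 447.01 + duty 3002.20 = 3449.21

Seller: GBP 457384.35; buyer: GBP 3449.21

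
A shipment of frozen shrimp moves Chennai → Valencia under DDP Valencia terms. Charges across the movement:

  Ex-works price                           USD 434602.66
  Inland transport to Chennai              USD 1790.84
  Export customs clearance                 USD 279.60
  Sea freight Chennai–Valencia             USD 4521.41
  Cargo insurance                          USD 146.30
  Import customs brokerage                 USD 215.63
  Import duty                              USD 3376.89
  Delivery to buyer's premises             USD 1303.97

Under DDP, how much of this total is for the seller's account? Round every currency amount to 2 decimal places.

Seller's account: USD 446237.30

DDP: the seller bears all costs including import duty.
Seller's account: goods 434602.66 + inland to port 1790.84 + export clearance 279.60 + freight 4521.41 + insurance 146.30 + brokerage 215.63 + duty 3376.89 + delivery 1303.97 = 446237.30
Buyer's account: 0.00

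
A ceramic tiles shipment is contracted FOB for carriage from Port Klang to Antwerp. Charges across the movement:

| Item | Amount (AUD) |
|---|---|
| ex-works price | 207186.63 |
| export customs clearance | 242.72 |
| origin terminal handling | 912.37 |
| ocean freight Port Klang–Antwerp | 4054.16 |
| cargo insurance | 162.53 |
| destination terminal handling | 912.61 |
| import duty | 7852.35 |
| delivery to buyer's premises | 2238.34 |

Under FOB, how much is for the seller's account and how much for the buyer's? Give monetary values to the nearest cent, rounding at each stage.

FOB: the seller bears costs until goods are on board at the origin port; the buyer bears freight, insurance and all costs thereafter.
Seller's account: goods 207186.63 + export clearance 242.72 + origin terminal 912.37 = 208341.72
Buyer's account: freight 4054.16 + insurance 162.53 + destination terminal 912.61 + duty 7852.35 + delivery 2238.34 = 15219.99

Seller: AUD 208341.72; buyer: AUD 15219.99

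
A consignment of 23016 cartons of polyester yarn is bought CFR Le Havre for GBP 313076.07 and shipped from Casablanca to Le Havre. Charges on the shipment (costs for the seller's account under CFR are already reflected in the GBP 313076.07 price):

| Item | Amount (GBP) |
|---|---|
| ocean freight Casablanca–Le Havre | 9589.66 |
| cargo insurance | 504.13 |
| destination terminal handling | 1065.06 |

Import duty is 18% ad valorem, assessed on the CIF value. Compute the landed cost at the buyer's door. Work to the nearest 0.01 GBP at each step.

CFR: the seller pays costs through ocean freight to the destination port, but not insurance.
Already in the invoice (seller's account under CFR): freight — exclude.
CIF value = CFR price + insurance = 313076.07 + 504.13 = 313580.20
Import duty = 313580.20 × 18% = 56444.44
Buyer bears: insurance 504.13 + destination terminal 1065.06 + duty 56444.44 = 58013.63
Landed cost = invoice 313076.07 + 58013.63 = 371089.70

Total landed cost: GBP 371089.70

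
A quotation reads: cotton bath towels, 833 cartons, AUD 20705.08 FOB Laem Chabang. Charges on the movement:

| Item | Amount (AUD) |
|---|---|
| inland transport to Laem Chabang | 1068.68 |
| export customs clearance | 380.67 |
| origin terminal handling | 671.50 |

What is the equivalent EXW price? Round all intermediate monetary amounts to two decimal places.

From FOB to EXW, the seller no longer bears: inland to port, export clearance, origin terminal.
EXW price = 20705.08 − 1068.68 − 380.67 − 671.50 = 18584.23

EXW price: AUD 18584.23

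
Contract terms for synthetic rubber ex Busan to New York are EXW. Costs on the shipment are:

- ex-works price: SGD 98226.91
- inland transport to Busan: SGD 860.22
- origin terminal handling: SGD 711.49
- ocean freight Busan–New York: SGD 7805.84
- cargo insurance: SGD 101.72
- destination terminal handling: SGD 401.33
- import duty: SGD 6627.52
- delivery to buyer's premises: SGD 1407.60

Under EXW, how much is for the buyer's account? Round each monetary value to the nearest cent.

EXW: the seller makes goods available at their premises; the buyer bears all onward costs.
Seller's account: goods 98226.91 = 98226.91
Buyer's account: inland to port 860.22 + origin terminal 711.49 + freight 7805.84 + insurance 101.72 + destination terminal 401.33 + duty 6627.52 + delivery 1407.60 = 17915.72

Buyer's account: SGD 17915.72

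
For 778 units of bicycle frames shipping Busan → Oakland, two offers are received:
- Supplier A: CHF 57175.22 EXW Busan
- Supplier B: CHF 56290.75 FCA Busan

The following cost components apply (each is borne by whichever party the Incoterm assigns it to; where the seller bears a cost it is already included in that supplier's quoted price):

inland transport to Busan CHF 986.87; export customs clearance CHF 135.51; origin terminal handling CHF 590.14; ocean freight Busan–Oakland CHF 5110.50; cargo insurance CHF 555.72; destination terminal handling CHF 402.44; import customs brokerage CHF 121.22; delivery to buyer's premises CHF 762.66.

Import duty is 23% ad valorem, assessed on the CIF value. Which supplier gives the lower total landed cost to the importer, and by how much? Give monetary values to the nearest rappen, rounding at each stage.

Supplier A (EXW):
CIF value = EXW price + inland to port + export clearance + origin terminal + freight + insurance = 57175.22 + 986.87 + 135.51 + 590.14 + 5110.50 + 555.72 = 64553.96
Import duty = 64553.96 × 23% = 14847.41
Buyer bears (A): 986.87 + 135.51 + 590.14 + 5110.50 + 555.72 + 402.44 + 121.22 + 762.66 = 8665.06
Landed cost (A) = invoice 57175.22 + 8665.06 + duty 14847.41 = 80687.69
Supplier B (FCA):
CIF value = FCA price + origin terminal + freight + insurance = 56290.75 + 590.14 + 5110.50 + 555.72 = 62547.11
Import duty = 62547.11 × 23% = 14385.84
Buyer bears (B): 590.14 + 5110.50 + 555.72 + 402.44 + 121.22 + 762.66 = 7542.68
Landed cost (B) = invoice 56290.75 + 7542.68 + duty 14385.84 = 78219.27
Difference = |80687.69 − 78219.27| = 2468.42

Supplier B is cheaper by CHF 2468.42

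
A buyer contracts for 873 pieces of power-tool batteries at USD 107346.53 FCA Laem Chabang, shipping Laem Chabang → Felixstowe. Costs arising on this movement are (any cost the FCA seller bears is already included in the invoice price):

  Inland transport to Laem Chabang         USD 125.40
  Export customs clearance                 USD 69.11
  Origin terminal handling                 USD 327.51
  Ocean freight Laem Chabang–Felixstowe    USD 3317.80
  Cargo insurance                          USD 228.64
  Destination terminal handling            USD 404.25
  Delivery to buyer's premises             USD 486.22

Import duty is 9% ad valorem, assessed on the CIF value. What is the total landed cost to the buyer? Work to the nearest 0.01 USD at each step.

Total landed cost: USD 122120.79

FCA: the seller delivers export-cleared goods to the carrier; the buyer bears costs from that point.
Already in the invoice (seller's account under FCA): inland to port, export clearance — exclude.
CIF value = FCA price + origin terminal + freight + insurance = 107346.53 + 327.51 + 3317.80 + 228.64 = 111220.48
Import duty = 111220.48 × 9% = 10009.84
Buyer bears: origin terminal 327.51 + freight 3317.80 + insurance 228.64 + destination terminal 404.25 + delivery 486.22 + duty 10009.84 = 14774.26
Landed cost = invoice 107346.53 + 14774.26 = 122120.79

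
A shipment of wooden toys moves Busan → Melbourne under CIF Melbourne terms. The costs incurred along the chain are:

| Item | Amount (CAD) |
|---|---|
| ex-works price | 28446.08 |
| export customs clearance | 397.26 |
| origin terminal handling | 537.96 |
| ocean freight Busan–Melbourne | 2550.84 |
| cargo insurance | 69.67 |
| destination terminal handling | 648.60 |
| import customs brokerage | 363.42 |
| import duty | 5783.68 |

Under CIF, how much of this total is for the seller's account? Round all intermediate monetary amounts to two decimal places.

CIF: the seller pays costs through ocean freight and marine insurance to the destination port.
Seller's account: goods 28446.08 + export clearance 397.26 + origin terminal 537.96 + freight 2550.84 + insurance 69.67 = 32001.81
Buyer's account: destination terminal 648.60 + brokerage 363.42 + duty 5783.68 = 6795.70

Seller's account: CAD 32001.81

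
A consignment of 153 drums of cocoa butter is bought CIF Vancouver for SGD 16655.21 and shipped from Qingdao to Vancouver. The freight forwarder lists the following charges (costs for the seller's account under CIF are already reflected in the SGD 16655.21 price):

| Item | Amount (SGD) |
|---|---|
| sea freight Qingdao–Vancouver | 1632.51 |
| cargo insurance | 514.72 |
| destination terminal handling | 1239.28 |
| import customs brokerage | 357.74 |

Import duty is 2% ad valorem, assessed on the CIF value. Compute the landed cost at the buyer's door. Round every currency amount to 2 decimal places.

CIF: the seller pays costs through ocean freight and marine insurance to the destination port.
Already in the invoice (seller's account under CIF): freight, insurance — exclude.
The CIF price already equals the CIF value: 16655.21
Import duty = 16655.21 × 2% = 333.10
Buyer bears: destination terminal 1239.28 + brokerage 357.74 + duty 333.10 = 1930.12
Landed cost = invoice 16655.21 + 1930.12 = 18585.33

Total landed cost: SGD 18585.33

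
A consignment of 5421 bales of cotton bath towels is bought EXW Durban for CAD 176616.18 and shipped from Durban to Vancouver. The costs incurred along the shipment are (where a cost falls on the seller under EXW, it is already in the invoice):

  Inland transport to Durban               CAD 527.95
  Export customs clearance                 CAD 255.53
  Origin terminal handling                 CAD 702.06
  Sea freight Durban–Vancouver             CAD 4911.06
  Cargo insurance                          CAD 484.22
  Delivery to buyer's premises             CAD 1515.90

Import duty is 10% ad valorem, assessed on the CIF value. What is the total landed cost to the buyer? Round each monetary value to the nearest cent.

Total landed cost: CAD 203362.60

EXW: the seller makes goods available at their premises; the buyer bears all onward costs.
CIF value = EXW price + inland to port + export clearance + origin terminal + freight + insurance = 176616.18 + 527.95 + 255.53 + 702.06 + 4911.06 + 484.22 = 183497.00
Import duty = 183497.00 × 10% = 18349.70
Buyer bears: inland to port 527.95 + export clearance 255.53 + origin terminal 702.06 + freight 4911.06 + insurance 484.22 + delivery 1515.90 + duty 18349.70 = 26746.42
Landed cost = invoice 176616.18 + 26746.42 = 203362.60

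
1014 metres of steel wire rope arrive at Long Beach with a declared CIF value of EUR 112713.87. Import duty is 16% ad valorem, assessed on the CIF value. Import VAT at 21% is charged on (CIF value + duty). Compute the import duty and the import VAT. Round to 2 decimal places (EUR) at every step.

Import duty = 112713.87 × 16% = 18034.22
VAT base = CIF + duty = 112713.87 + 18034.22 = 130748.09
Import VAT = 130748.09 × 21% = 27457.10

Import duty: EUR 18034.22; import VAT: EUR 27457.10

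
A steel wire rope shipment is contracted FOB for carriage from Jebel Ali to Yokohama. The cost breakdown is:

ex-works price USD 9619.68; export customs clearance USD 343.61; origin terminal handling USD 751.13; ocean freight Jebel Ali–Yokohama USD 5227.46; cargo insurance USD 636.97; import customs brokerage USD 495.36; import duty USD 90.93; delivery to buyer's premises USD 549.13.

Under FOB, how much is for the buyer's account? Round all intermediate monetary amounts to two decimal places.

FOB: the seller bears costs until goods are on board at the origin port; the buyer bears freight, insurance and all costs thereafter.
Seller's account: goods 9619.68 + export clearance 343.61 + origin terminal 751.13 = 10714.42
Buyer's account: freight 5227.46 + insurance 636.97 + brokerage 495.36 + duty 90.93 + delivery 549.13 = 6999.85

Buyer's account: USD 6999.85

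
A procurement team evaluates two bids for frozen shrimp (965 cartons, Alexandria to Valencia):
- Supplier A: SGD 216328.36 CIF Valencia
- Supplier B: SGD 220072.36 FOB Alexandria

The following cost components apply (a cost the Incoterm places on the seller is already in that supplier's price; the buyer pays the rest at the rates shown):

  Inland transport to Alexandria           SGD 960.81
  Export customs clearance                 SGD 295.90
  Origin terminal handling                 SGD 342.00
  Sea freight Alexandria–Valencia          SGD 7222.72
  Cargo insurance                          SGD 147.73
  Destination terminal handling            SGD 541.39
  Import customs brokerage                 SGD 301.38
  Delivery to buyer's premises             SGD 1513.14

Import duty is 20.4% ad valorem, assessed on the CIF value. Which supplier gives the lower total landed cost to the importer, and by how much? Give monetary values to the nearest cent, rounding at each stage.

Supplier A is cheaper by SGD 13381.79

Supplier A (CIF):
The CIF price already equals the CIF value: 216328.36
Import duty = 216328.36 × 20.4% = 44130.99
Buyer bears (A): 541.39 + 301.38 + 1513.14 = 2355.91
Landed cost (A) = invoice 216328.36 + 2355.91 + duty 44130.99 = 262815.26
Supplier B (FOB):
CIF value = FOB price + freight + insurance = 220072.36 + 7222.72 + 147.73 = 227442.81
Import duty = 227442.81 × 20.4% = 46398.33
Buyer bears (B): 7222.72 + 147.73 + 541.39 + 301.38 + 1513.14 = 9726.36
Landed cost (B) = invoice 220072.36 + 9726.36 + duty 46398.33 = 276197.05
Difference = |262815.26 − 276197.05| = 13381.79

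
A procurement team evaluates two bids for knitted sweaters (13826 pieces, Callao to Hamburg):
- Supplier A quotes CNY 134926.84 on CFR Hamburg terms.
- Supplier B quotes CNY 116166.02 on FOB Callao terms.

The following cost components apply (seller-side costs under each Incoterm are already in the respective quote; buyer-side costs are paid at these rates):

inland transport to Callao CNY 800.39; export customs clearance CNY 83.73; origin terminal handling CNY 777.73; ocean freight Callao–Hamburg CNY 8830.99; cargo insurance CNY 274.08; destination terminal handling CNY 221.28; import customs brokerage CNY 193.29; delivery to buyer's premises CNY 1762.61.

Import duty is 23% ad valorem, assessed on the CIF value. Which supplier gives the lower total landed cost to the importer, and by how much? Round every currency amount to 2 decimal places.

Supplier B is cheaper by CNY 12213.69

Supplier A (CFR):
CIF value = CFR price + insurance = 134926.84 + 274.08 = 135200.92
Import duty = 135200.92 × 23% = 31096.21
Buyer bears (A): 274.08 + 221.28 + 193.29 + 1762.61 = 2451.26
Landed cost (A) = invoice 134926.84 + 2451.26 + duty 31096.21 = 168474.31
Supplier B (FOB):
CIF value = FOB price + freight + insurance = 116166.02 + 8830.99 + 274.08 = 125271.09
Import duty = 125271.09 × 23% = 28812.35
Buyer bears (B): 8830.99 + 274.08 + 221.28 + 193.29 + 1762.61 = 11282.25
Landed cost (B) = invoice 116166.02 + 11282.25 + duty 28812.35 = 156260.62
Difference = |168474.31 − 156260.62| = 12213.69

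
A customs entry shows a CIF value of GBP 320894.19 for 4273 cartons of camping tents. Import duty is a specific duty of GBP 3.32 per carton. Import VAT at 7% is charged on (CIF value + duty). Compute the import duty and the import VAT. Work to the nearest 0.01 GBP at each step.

Import duty = 4273 × 3.32 = 14186.36
VAT base = CIF + duty = 320894.19 + 14186.36 = 335080.55
Import VAT = 335080.55 × 7% = 23455.64

Import duty: GBP 14186.36; import VAT: GBP 23455.64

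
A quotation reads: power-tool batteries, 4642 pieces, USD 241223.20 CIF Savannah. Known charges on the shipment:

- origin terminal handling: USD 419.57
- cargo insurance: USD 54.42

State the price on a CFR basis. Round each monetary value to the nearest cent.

CFR price: USD 241168.78

Not relevant to the conversion: origin terminal — on the seller under both CIF and CFR; already in the CIF price and stays in the CFR price.
From CIF to CFR, the seller no longer bears: insurance.
CFR price = 241223.20 − 54.42 = 241168.78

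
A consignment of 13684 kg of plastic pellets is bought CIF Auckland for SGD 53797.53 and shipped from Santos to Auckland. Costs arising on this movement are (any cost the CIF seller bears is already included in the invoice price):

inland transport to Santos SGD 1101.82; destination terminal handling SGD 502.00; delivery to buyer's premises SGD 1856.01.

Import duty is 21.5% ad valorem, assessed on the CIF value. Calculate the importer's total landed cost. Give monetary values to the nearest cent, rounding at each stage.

CIF: the seller pays costs through ocean freight and marine insurance to the destination port.
Already in the invoice (seller's account under CIF): inland to port — exclude.
The CIF price already equals the CIF value: 53797.53
Import duty = 53797.53 × 21.5% = 11566.47
Buyer bears: destination terminal 502.00 + delivery 1856.01 + duty 11566.47 = 13924.48
Landed cost = invoice 53797.53 + 13924.48 = 67722.01

Total landed cost: SGD 67722.01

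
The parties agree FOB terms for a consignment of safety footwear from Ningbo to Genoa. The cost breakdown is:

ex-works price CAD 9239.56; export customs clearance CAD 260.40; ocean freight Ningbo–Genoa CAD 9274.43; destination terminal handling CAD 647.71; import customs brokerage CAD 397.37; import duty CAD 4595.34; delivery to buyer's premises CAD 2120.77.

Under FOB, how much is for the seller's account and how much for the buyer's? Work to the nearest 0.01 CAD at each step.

FOB: the seller bears costs until goods are on board at the origin port; the buyer bears freight, insurance and all costs thereafter.
Seller's account: goods 9239.56 + export clearance 260.40 = 9499.96
Buyer's account: freight 9274.43 + destination terminal 647.71 + brokerage 397.37 + duty 4595.34 + delivery 2120.77 = 17035.62

Seller: CAD 9499.96; buyer: CAD 17035.62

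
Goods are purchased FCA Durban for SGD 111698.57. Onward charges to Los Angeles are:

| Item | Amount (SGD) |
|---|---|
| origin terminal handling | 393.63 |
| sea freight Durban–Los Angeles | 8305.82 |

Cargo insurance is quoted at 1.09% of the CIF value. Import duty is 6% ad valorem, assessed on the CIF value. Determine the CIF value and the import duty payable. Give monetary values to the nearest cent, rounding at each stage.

CIF value: SGD 121724.82; import duty: SGD 7303.49

Let C be the CIF value. C = FCA price + pre-shipment costs + freight + 1.09% × C
C − 1.09% × C = 111698.57 + 393.63 + 8305.82
0.9891 × C = 120398.02
C = 120398.02 / 0.9891 = 121724.82
Insurance premium = 1.09% × 121724.82 = 1326.80
Import duty = 121724.82 × 6% = 7303.49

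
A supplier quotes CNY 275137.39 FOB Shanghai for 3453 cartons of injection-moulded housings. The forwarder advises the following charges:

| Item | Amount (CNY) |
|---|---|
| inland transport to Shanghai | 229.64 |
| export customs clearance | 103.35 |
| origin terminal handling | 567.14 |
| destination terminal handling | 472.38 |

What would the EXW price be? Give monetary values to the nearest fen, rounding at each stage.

EXW price: CNY 274237.26

Not relevant to the conversion: destination terminal — on the buyer under both terms; not part of either seller's price.
From FOB to EXW, the seller no longer bears: inland to port, export clearance, origin terminal.
EXW price = 275137.39 − 229.64 − 103.35 − 567.14 = 274237.26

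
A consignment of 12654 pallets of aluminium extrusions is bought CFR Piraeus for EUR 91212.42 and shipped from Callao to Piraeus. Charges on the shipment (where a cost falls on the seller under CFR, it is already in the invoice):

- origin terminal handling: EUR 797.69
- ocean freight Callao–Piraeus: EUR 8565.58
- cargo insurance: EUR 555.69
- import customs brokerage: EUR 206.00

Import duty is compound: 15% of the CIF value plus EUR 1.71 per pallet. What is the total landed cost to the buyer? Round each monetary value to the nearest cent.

CFR: the seller pays costs through ocean freight to the destination port, but not insurance.
Already in the invoice (seller's account under CFR): origin terminal, freight — exclude.
CIF value = CFR price + insurance = 91212.42 + 555.69 = 91768.11
Ad valorem component: 91768.11 × 15% = 13765.22
Specific component: 12654 × 1.71 = 21638.34
Import duty = 13765.22 + 21638.34 = 35403.56
Buyer bears: insurance 555.69 + brokerage 206.00 + duty 35403.56 = 36165.25
Landed cost = invoice 91212.42 + 36165.25 = 127377.67

Total landed cost: EUR 127377.67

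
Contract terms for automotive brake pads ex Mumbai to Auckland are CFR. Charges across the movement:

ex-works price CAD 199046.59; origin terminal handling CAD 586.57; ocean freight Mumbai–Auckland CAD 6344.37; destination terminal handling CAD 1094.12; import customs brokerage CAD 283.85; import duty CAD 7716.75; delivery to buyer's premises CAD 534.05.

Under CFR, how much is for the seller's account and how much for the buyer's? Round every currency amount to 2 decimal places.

Seller: CAD 205977.53; buyer: CAD 9628.77

CFR: the seller pays costs through ocean freight to the destination port, but not insurance.
Seller's account: goods 199046.59 + origin terminal 586.57 + freight 6344.37 = 205977.53
Buyer's account: destination terminal 1094.12 + brokerage 283.85 + duty 7716.75 + delivery 534.05 = 9628.77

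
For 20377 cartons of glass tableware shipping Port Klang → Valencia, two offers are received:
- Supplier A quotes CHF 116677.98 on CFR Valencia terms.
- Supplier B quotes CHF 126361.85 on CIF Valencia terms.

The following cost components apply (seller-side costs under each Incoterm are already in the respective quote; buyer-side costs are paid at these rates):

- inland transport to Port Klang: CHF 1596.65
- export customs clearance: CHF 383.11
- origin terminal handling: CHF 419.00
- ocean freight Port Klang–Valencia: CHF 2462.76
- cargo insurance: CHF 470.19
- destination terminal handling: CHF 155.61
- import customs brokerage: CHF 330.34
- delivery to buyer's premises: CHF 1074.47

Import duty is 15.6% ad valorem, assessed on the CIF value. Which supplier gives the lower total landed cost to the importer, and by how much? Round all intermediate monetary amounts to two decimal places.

Supplier A is cheaper by CHF 10651.02

Supplier A (CFR):
CIF value = CFR price + insurance = 116677.98 + 470.19 = 117148.17
Import duty = 117148.17 × 15.6% = 18275.11
Buyer bears (A): 470.19 + 155.61 + 330.34 + 1074.47 = 2030.61
Landed cost (A) = invoice 116677.98 + 2030.61 + duty 18275.11 = 136983.70
Supplier B (CIF):
The CIF price already equals the CIF value: 126361.85
Import duty = 126361.85 × 15.6% = 19712.45
Buyer bears (B): 155.61 + 330.34 + 1074.47 = 1560.42
Landed cost (B) = invoice 126361.85 + 1560.42 + duty 19712.45 = 147634.72
Difference = |136983.70 − 147634.72| = 10651.02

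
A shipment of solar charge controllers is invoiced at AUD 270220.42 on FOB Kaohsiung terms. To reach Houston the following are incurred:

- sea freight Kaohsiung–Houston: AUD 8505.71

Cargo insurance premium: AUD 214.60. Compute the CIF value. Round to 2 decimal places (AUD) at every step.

CIF = FOB price + freight + insurance
CIF = 270220.42 + 8505.71 + 214.60 = 278940.73

CIF value: AUD 278940.73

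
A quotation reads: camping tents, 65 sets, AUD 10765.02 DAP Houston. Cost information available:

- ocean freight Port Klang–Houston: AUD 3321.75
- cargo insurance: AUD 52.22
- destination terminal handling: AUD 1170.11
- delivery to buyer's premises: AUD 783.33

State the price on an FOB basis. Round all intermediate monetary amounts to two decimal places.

FOB price: AUD 5437.61

From DAP to FOB, the seller no longer bears: freight, insurance, destination terminal, delivery.
FOB price = 10765.02 − 3321.75 − 52.22 − 1170.11 − 783.33 = 5437.61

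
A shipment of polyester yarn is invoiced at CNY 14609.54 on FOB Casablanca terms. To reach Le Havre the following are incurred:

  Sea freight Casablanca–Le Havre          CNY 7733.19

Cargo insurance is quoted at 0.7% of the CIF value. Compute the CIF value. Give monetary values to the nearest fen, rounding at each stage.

Let C be the CIF value. C = FOB price + freight + 0.7% × C
C − 0.7% × C = 14609.54 + 7733.19
0.993 × C = 22342.73
C = 22342.73 / 0.993 = 22500.23
Insurance premium = 0.7% × 22500.23 = 157.50

CIF value: CNY 22500.23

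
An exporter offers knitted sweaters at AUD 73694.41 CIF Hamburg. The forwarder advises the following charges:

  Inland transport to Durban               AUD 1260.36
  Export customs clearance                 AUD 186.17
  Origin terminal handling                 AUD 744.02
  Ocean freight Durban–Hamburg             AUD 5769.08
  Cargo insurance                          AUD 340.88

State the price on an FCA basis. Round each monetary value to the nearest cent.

Not relevant to the conversion: export clearance, inland to port — on the seller under both CIF and FCA; already in the CIF price and stays in the FCA price.
From CIF to FCA, the seller no longer bears: origin terminal, freight, insurance.
FCA price = 73694.41 − 744.02 − 5769.08 − 340.88 = 66840.43

FCA price: AUD 66840.43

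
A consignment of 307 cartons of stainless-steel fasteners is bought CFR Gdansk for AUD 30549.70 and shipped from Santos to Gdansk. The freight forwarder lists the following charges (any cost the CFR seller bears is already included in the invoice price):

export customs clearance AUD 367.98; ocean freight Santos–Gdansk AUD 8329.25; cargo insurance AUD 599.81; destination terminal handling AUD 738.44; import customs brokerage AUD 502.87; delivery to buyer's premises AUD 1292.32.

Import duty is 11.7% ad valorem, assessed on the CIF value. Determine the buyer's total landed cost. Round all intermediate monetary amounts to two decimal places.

Total landed cost: AUD 37327.63

CFR: the seller pays costs through ocean freight to the destination port, but not insurance.
Already in the invoice (seller's account under CFR): export clearance, freight — exclude.
CIF value = CFR price + insurance = 30549.70 + 599.81 = 31149.51
Import duty = 31149.51 × 11.7% = 3644.49
Buyer bears: insurance 599.81 + destination terminal 738.44 + brokerage 502.87 + delivery 1292.32 + duty 3644.49 = 6777.93
Landed cost = invoice 30549.70 + 6777.93 = 37327.63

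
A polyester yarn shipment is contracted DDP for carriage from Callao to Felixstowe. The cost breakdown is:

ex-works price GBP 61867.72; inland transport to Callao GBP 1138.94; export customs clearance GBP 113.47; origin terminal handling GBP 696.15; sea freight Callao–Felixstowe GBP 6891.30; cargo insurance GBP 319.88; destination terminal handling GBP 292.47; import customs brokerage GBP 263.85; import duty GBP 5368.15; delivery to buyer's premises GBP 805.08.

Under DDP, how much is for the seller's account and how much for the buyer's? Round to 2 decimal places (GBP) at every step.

Seller: GBP 77757.01; buyer: GBP 0.00

DDP: the seller bears all costs including import duty.
Seller's account: goods 61867.72 + inland to port 1138.94 + export clearance 113.47 + origin terminal 696.15 + freight 6891.30 + insurance 319.88 + destination terminal 292.47 + brokerage 263.85 + duty 5368.15 + delivery 805.08 = 77757.01
Buyer's account: 0.00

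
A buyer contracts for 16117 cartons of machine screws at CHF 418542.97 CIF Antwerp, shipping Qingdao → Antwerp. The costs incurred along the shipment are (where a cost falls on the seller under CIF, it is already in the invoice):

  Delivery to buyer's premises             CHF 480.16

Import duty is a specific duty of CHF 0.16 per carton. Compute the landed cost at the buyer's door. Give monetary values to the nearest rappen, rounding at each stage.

Total landed cost: CHF 421601.85

CIF: the seller pays costs through ocean freight and marine insurance to the destination port.
The CIF price already equals the CIF value: 418542.97
Import duty = 16117 × 0.16 = 2578.72
Buyer bears: delivery 480.16 + duty 2578.72 = 3058.88
Landed cost = invoice 418542.97 + 3058.88 = 421601.85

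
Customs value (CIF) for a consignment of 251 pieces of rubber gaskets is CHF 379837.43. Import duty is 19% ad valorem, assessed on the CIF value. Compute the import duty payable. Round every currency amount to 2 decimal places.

Import duty = 379837.43 × 19% = 72169.11

Import duty: CHF 72169.11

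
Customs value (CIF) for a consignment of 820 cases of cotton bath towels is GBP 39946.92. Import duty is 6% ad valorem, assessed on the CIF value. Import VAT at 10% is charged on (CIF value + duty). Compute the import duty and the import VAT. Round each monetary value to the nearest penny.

Import duty = 39946.92 × 6% = 2396.82
VAT base = CIF + duty = 39946.92 + 2396.82 = 42343.74
Import VAT = 42343.74 × 10% = 4234.37

Import duty: GBP 2396.82; import VAT: GBP 4234.37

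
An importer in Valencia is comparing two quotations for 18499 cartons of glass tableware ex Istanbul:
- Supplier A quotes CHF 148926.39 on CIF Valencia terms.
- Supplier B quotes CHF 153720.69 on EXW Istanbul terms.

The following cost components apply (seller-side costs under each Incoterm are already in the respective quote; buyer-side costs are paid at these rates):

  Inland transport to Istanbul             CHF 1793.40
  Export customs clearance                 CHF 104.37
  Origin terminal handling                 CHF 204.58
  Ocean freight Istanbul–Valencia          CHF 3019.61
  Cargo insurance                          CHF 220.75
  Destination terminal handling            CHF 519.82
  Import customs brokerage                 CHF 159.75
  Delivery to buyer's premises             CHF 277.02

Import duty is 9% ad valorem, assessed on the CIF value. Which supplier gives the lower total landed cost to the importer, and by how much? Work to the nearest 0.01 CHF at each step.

Supplier A (CIF):
The CIF price already equals the CIF value: 148926.39
Import duty = 148926.39 × 9% = 13403.38
Buyer bears (A): 519.82 + 159.75 + 277.02 = 956.59
Landed cost (A) = invoice 148926.39 + 956.59 + duty 13403.38 = 163286.36
Supplier B (EXW):
CIF value = EXW price + inland to port + export clearance + origin terminal + freight + insurance = 153720.69 + 1793.40 + 104.37 + 204.58 + 3019.61 + 220.75 = 159063.40
Import duty = 159063.40 × 9% = 14315.71
Buyer bears (B): 1793.40 + 104.37 + 204.58 + 3019.61 + 220.75 + 519.82 + 159.75 + 277.02 = 6299.30
Landed cost (B) = invoice 153720.69 + 6299.30 + duty 14315.71 = 174335.70
Difference = |163286.36 − 174335.70| = 11049.34

Supplier A is cheaper by CHF 11049.34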